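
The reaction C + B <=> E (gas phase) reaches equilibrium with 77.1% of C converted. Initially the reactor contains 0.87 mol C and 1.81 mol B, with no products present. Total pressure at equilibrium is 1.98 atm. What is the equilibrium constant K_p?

Take 0.87 mol C as basis and let X be its fractional conversion, so ξ = 0.87X.
Moles: n_C = 0.87 − 0.87X; n_B = 1.81 − 0.87X; n_E = 0.87X.
Summing: n_T = 2.68 − 0.87X.
At X = 0.771: n_C = 0.199, n_B = 1.14, n_E = 0.671, n_T = 2.01.
p_i = (n_i/n_T)·P. K_p = p_E / (p_C p_B) = 3 atm^-1.

K_p = 3 atm^-1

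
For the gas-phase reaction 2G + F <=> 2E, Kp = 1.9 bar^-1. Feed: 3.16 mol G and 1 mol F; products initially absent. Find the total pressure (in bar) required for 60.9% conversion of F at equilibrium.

P = 1.88 bar

Take 1 mol F as basis and let X be its fractional conversion, so ξ = X.
Moles: n_G = 3.16 − 2X; n_F = 1 − X; n_E = 2X.
Total moles n_T = 4.16 − X.
Kp = p_E^2 / (p_G^2 p_F) with p_i = (n_i/n_T)·P.
At X = 0.609: the mole-fraction product g(X) = Π y_i^ν_i = 3.572. Since Kp = g(X)·P^{-1}, P = (g/Kp)^(1/1) = (3.572/1.9)^(1/1) = 1.88 bar.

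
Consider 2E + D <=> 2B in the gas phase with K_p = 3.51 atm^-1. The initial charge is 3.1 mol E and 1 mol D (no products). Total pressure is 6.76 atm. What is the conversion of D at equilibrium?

X = 0.823

Take 1 mol D as basis and let X be its fractional conversion, so ξ = X.
Species balance: n_E = 3.1 − 2X; n_D = 1 − X; n_B = 2X.
n_T = Σnᵢ = 4.1 − X.
With p_i = (n_i/n_T)P, K_p = p_B^2 / (p_E^2 p_D).
This yields a degree-3 equation in X; solving on (0,1), X = 0.823.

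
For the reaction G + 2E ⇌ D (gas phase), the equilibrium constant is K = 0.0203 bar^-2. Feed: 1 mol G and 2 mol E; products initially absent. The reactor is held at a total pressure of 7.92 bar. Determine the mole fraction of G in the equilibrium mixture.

y_G = 0.291

Let X = conversion of G (basis 1 mol G); extent of reaction ξ = X.
Species balance: n_G = 1 − X; n_E = 2 − 2X; n_D = X.
n_T = Σnᵢ = 3 − 2X.
With p_i = (n_i/n_T)P, K = p_D / (p_G p_E^2).
Equating to 0.0203 bar^-2 and solving on 0 < X < 1: X = 0.302.
Then n_G = 0.698, n_T = 2.4, so y_G = 0.291.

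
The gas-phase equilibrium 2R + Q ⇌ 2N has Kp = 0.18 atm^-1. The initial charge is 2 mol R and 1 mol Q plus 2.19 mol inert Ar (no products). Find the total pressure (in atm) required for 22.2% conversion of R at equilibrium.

P = 2.89 atm

Basis: 2 mol R initially; let X = conversion of R. Extent ξ = X.
Mole table: n_R = 2 − 2X; n_Q = 1 − X; n_N = 2X; n_I = 2.19 (inert).
Total moles n_T = 5.19 − X.
Kp = p_N^2 / (p_R^2 p_Q) with p_i = (n_i/n_T)·P.
At X = 0.222: the mole-fraction product g(X) = Π y_i^ν_i = 0.5199. Since Kp = g(X)·P^{-1}, P = (g/Kp)^(1/1) = (0.5199/0.18)^(1/1) = 2.89 atm.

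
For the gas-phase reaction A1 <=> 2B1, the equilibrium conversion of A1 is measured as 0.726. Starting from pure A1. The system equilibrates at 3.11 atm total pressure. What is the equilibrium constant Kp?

Take 1 mol A1 as basis and let X be its fractional conversion, so ξ = X.
Moles: n_A1 = 1 − X; n_B1 = 2X.
n_T = Σnᵢ = 1 + X.
At X = 0.726: n_A1 = 0.274, n_B1 = 1.45, n_T = 1.73.
p_i = (n_i/n_T)·P. Kp = p_B1^2 / (p_A1) = 13.9 atm.

Kp = 13.9 atm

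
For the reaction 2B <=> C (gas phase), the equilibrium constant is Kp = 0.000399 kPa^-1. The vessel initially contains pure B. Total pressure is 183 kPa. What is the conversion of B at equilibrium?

Take 1 mol B as basis and let X be its fractional conversion, so ξ = 0.5X.
Species balance: n_B = 1 − X; n_C = 0.5X.
Total moles n_T = 1 − 0.5X.
Mole fractions y_i = n_i/n_T; Kp = p_C / (p_B^2) with p_i = y_i·P.
Substituting and setting equal to 0.000399 kPa^-1 gives a polynomial in X; the root in (0,1) is X = 0.120.

X = 0.120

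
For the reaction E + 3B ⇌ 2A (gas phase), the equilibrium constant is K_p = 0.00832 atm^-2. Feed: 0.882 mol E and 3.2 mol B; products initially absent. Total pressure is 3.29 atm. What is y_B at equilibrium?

Basis: 0.882 mol E initially; let X = conversion of E. Extent ξ = 0.882X.
Species balance: n_E = 0.882 − 0.882X; n_B = 3.2 − 2.65X; n_A = 1.76X.
Total moles n_T = 4.08 − 1.76X.
Mole fractions y_i = n_i/n_T; K_p = p_A^2 / (p_E p_B^3) with p_i = y_i·P.
This yields a degree-4 equation in X; solving on (0,1), X = 0.174.
Then n_B = 2.74, n_T = 3.77, so y_B = 0.726.

y_B = 0.726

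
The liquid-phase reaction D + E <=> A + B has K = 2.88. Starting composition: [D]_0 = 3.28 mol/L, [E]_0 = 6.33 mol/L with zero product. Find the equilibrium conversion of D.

X = 0.802

Let X = conversion of D; extent ξ = 3.28·X mol/L.
Concentrations: [D] = 3.28 − 3.28X; [E] = 6.33 − 3.28X; [A] = 3.28X; [B] = 3.28X.
K = [A] [B] / ([D] [E]).
Equating to 2.88: the physical root is X = 0.802.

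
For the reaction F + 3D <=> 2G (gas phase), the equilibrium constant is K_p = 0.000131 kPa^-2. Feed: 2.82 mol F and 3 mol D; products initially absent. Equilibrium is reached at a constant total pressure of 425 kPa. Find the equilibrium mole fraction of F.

y_F = 0.480

Let X = conversion of D (basis 3 mol D); extent of reaction ξ = X.
Mole table: n_F = 2.82 − X; n_D = 3 − 3X; n_G = 2X.
Total moles n_T = 5.82 − 2X.
Mole fractions y_i = n_i/n_T; K_p = p_G^2 / (p_F p_D^3) with p_i = y_i·P.
Setting this equal to 0.000131 kPa^-2 and taking the physical root (0 < X < 1) gives X = 0.696.
Then n_F = 2.12, n_T = 4.43, so y_F = 0.480.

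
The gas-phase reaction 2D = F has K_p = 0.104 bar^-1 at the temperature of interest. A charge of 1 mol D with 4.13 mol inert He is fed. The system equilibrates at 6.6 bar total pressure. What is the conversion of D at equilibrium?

X = 0.182

Take 1 mol D as basis and let X be its fractional conversion, so ξ = 0.5X.
Mole table: n_D = 1 − X; n_F = 0.5X; n_I = 4.13 (inert).
Summing: n_T = 5.13 − 0.5X.
With p_i = (n_i/n_T)P, K_p = p_F / (p_D^2).
Setting this equal to 0.104 bar^-1 and taking the physical root (0 < X < 1) gives X = 0.182.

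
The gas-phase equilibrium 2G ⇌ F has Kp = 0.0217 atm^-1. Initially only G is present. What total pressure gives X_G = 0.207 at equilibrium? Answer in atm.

Let X = conversion of G (basis 1 mol G); extent of reaction ξ = 0.5X.
Mole table: n_G = 1 − X; n_F = 0.5X.
n_T = Σnᵢ = 1 − 0.5X.
Kp = p_F / (p_G^2) with p_i = (n_i/n_T)·P.
At X = 0.207: the mole-fraction product g(X) = Π y_i^ν_i = 0.1476. Since Kp = g(X)·P^{-1}, P = (g/Kp)^(1/1) = (0.1476/0.0217)^(1/1) = 6.8 atm.

P = 6.8 atm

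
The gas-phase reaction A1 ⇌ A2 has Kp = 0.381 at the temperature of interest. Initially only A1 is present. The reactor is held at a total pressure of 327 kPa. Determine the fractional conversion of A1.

X = 0.276

Basis: 1 mol A1 initially; let X = conversion of A1. Extent ξ = X.
At extent ξ: n_A1 = 1 − X; n_A2 = X.
Total moles n_T = 1 (Δν = 0, constant).
Mole fractions y_i = n_i/n_T; Kp = p_A2 / (p_A1) with p_i = y_i·P.
Setting this equal to 0.381 and taking the physical root (0 < X < 1) gives X = 0.276.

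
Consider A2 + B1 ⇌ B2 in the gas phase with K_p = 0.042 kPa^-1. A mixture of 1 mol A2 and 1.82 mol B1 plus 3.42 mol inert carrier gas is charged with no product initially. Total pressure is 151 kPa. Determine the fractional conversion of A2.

Take 1 mol A2 as basis and let X be its fractional conversion, so ξ = X.
Species balance: n_A2 = 1 − X; n_B1 = 1.82 − X; n_B2 = X; n_I = 3.42 (inert).
Total moles n_T = 6.24 − X.
With p_i = (n_i/n_T)P, K_p = p_B2 / (p_A2 p_B1).
Substituting and setting equal to 0.042 kPa^-1 gives a polynomial in X; the root in (0,1) is X = 0.581.

X = 0.581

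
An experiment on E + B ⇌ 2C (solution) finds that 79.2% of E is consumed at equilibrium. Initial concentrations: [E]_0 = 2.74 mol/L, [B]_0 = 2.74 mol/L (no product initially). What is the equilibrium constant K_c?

K_c = 58

Let X = conversion of E.
Concentrations: [E] = 2.74 − 2.74X; [B] = 2.74 − 2.74X; [C] = 5.48X.
At X = 0.792: [E] = 0.57, [B] = 0.57, [C] = 4.34.
K_c = [C]^2 / ([E] [B]) = 58.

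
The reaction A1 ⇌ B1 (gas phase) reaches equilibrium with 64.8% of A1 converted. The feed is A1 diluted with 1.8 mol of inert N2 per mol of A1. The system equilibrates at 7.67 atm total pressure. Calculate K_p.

Let X = conversion of A1 (basis 1 mol A1); extent of reaction ξ = X.
At extent ξ: n_A1 = 1 − X; n_B1 = X; n_I = 1.8 (inert).
Since Δν = 0, n_T = 2.8 throughout.
At X = 0.648: n_A1 = 0.352, n_B1 = 0.648, n_T = 2.8.
p_i = (n_i/n_T)·P. K_p = p_B1 / (p_A1) = 1.84.

K_p = 1.84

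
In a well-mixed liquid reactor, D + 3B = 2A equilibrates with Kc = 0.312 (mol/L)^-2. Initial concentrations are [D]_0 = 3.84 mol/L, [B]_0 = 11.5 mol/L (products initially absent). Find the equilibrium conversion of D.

X = 0.656

Let X = conversion of D; extent ξ = 3.84·X mol/L.
Concentrations: [D] = 3.84 − 3.84X; [B] = 11.5 − 11.5X; [A] = 7.68X.
Kc = [A]^2 / ([D] [B]^3).
This equals 0.312 at X = 0.656 (the root in 0 < X < 1).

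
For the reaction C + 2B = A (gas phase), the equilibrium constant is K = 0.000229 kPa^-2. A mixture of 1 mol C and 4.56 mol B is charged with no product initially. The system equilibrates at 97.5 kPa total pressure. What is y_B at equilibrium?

Basis: 1 mol C initially; let X = conversion of C. Extent ξ = X.
Species balance: n_C = 1 − X; n_B = 4.56 − 2X; n_A = X.
n_T = Σnᵢ = 5.56 − 2X.
y_i = n_i/n_T, p_i = y_i·P. K = p_A / (p_C p_B^2).
Setting this equal to 0.000229 kPa^-2 and taking the physical root (0 < X < 1) gives X = 0.566.
Then n_B = 3.43, n_T = 4.43, so y_B = 0.774.

y_B = 0.774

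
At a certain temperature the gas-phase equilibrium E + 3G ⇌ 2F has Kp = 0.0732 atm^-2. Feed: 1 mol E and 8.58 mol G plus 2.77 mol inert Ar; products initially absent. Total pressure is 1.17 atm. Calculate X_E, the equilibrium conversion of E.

Take 1 mol E as basis and let X be its fractional conversion, so ξ = X.
At extent ξ: n_E = 1 − X; n_G = 8.58 − 3X; n_F = 2X; n_I = 2.77 (inert).
Summing: n_T = 12.3 − 2X.
Mole fractions y_i = n_i/n_T; Kp = p_F^2 / (p_E p_G^3) with p_i = y_i·P.
Substituting and setting equal to 0.0732 atm^-2 gives a polynomial in X; the root in (0,1) is X = 0.253.

X = 0.253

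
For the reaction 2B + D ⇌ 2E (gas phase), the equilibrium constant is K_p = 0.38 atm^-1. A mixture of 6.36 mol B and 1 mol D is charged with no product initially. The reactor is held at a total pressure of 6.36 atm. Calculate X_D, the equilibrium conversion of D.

X = 0.744

Basis: 1 mol D initially; let X = conversion of D. Extent ξ = X.
At extent ξ: n_B = 6.36 − 2X; n_D = 1 − X; n_E = 2X.
Summing: n_T = 7.36 − X.
With p_i = (n_i/n_T)P, K_p = p_E^2 / (p_B^2 p_D).
Setting this equal to 0.38 atm^-1 and taking the physical root (0 < X < 1) gives X = 0.744.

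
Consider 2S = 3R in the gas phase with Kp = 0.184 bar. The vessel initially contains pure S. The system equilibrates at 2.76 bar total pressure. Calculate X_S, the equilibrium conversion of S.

Basis: 1 mol S initially; let X = conversion of S. Extent ξ = 0.5X.
Moles: n_S = 1 − X; n_R = 1.5X.
Total moles n_T = 1 + 0.5X.
With p_i = (n_i/n_T)P, Kp = p_R^3 / (p_S^2).
Setting this equal to 0.184 bar and taking the physical root (0 < X < 1) gives X = 0.235.

X = 0.235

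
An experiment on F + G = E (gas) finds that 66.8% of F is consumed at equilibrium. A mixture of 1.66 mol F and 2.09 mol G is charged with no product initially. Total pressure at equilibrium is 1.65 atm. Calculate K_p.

K_p = 3.28 atm^-1

Basis: 1.66 mol F initially; let X = conversion of F. Extent ξ = 1.66X.
Mole table: n_F = 1.66 − 1.66X; n_G = 2.09 − 1.66X; n_E = 1.66X.
Summing: n_T = 3.75 − 1.66X.
At X = 0.668: n_F = 0.551, n_G = 0.981, n_E = 1.11, n_T = 2.64.
p_i = (n_i/n_T)·P. K_p = p_E / (p_F p_G) = 3.28 atm^-1.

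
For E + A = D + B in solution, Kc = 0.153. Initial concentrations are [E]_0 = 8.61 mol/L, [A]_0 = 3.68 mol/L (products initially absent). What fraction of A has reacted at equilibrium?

Let X = conversion of A; extent ξ = 3.68·X mol/L.
Concentrations: [E] = 8.61 − 3.68X; [A] = 3.68 − 3.68X; [D] = 3.68X; [B] = 3.68X.
Kc = [D] [B] / ([E] [A]).
Equating to 0.153: the physical root is X = 0.415.

X = 0.415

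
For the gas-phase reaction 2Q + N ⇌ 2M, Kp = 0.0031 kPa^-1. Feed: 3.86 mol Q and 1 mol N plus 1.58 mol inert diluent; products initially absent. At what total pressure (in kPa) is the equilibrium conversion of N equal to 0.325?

Let X = conversion of N (basis 1 mol N); extent of reaction ξ = X.
Species balance: n_Q = 3.86 − 2X; n_N = 1 − X; n_M = 2X; n_I = 1.58 (inert).
n_T = Σnᵢ = 6.44 − X.
Kp = p_M^2 / (p_Q^2 p_N) with p_i = (n_i/n_T)·P.
At X = 0.325: the mole-fraction product g(X) = Π y_i^ν_i = 0.3715. Since Kp = g(X)·P^{-1}, P = (g/Kp)^(1/1) = (0.3715/0.0031)^(1/1) = 120 kPa.

P = 120 kPa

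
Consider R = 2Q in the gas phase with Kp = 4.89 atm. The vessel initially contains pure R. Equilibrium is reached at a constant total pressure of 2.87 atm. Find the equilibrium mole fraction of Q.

y_Q = 0.707

Basis: 1 mol R initially; let X = conversion of R. Extent ξ = X.
Moles: n_R = 1 − X; n_Q = 2X.
n_T = Σnᵢ = 1 + X.
y_i = n_i/n_T, p_i = y_i·P. Kp = p_Q^2 / (p_R).
Substituting and setting equal to 4.89 atm gives a polynomial in X; the root in (0,1) is X = 0.547.
Then n_Q = 1.09, n_T = 1.55, so y_Q = 0.707.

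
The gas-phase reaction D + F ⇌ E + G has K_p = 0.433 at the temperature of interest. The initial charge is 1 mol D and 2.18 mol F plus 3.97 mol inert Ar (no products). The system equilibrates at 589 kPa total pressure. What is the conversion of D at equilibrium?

X = 0.558

Take 1 mol D as basis and let X be its fractional conversion, so ξ = X.
Moles: n_D = 1 − X; n_F = 2.18 − X; n_E = X; n_G = X; n_I = 3.97 (inert).
Total moles n_T = 7.15 (Δν = 0, constant).
y_i = n_i/n_T, p_i = y_i·P. K_p = p_E p_G / (p_D p_F).
Setting this equal to 0.433 and taking the physical root (0 < X < 1) gives X = 0.558.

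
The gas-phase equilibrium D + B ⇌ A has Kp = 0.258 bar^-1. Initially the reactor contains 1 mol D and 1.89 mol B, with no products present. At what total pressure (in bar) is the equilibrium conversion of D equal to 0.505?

P = 6.81 bar

Take 1 mol D as basis and let X be its fractional conversion, so ξ = X.
At extent ξ: n_D = 1 − X; n_B = 1.89 − X; n_A = X.
Total moles n_T = 2.89 − X.
Kp = p_A / (p_D p_B) with p_i = (n_i/n_T)·P.
At X = 0.505: the mole-fraction product g(X) = Π y_i^ν_i = 1.757. Since Kp = g(X)·P^{-1}, P = (g/Kp)^(1/1) = (1.757/0.258)^(1/1) = 6.81 bar.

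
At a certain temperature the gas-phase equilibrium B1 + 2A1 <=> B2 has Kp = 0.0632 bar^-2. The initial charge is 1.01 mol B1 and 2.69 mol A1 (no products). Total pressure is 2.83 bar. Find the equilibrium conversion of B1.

X = 0.196

Basis: 1.01 mol B1 initially; let X = conversion of B1. Extent ξ = 1.01X.
Moles: n_B1 = 1.01 − 1.01X; n_A1 = 2.69 − 2.02X; n_B2 = 1.01X.
Total moles n_T = 3.7 − 2.02X.
With p_i = (n_i/n_T)P, Kp = p_B2 / (p_B1 p_A1^2).
This yields a degree-3 equation in X; solving on (0,1), X = 0.196.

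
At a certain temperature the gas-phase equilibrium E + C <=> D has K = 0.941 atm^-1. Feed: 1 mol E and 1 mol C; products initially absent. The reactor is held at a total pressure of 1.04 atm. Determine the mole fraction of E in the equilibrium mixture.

Let X = conversion of E (basis 1 mol E); extent of reaction ξ = X.
At extent ξ: n_E = 1 − X; n_C = 1 − X; n_D = X.
n_T = Σnᵢ = 2 − X.
With p_i = (n_i/n_T)P, K = p_D / (p_E p_C).
Setting this equal to 0.941 atm^-1 and taking the physical root (0 < X < 1) gives X = 0.289.
Then n_E = 0.711, n_T = 1.71, so y_E = 0.416.

y_E = 0.416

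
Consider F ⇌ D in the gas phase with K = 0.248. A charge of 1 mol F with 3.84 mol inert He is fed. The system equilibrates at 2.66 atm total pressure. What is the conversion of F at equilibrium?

X = 0.199

Let X = conversion of F (basis 1 mol F); extent of reaction ξ = X.
Species balance: n_F = 1 − X; n_D = X; n_I = 3.84 (inert).
Total moles n_T = 4.84 (Δν = 0, constant).
With p_i = (n_i/n_T)P, K = p_D / (p_F).
Substituting and setting equal to 0.248 gives a polynomial in X; the root in (0,1) is X = 0.199.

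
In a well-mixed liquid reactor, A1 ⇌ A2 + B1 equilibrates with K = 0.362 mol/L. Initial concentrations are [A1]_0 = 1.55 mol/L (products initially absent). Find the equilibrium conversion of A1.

Let X = conversion of A1; extent ξ = 1.55·X mol/L.
Concentrations: [A1] = 1.55 − 1.55X; [A2] = 1.55X; [B1] = 1.55X.
K = [A2] [B1] / ([A1]).
This equals 0.362 at X = 0.380 (the root in 0 < X < 1).

X = 0.380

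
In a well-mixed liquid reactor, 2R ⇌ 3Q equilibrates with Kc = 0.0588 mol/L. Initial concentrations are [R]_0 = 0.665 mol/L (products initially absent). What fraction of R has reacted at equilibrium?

Let X = conversion of R; extent ξ = 0.665X/2 mol/L.
Concentrations: [R] = 0.665 − 0.665X; [Q] = 0.998X.
Kc = [Q]^3 / ([R]^2).
Solving Kc = 0.0588 for X ∈ (0,1): X = 0.246.

X = 0.246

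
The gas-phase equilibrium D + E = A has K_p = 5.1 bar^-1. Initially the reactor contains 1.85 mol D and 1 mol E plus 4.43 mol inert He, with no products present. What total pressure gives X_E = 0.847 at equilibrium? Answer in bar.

Basis: 1 mol E initially; let X = conversion of E. Extent ξ = X.
Species balance: n_D = 1.85 − X; n_E = 1 − X; n_A = X; n_I = 4.43 (inert).
Summing: n_T = 7.28 − X.
K_p = p_A / (p_D p_E) with p_i = (n_i/n_T)·P.
At X = 0.847: the mole-fraction product g(X) = Π y_i^ν_i = 35.51. Since K_p = g(X)·P^{-1}, P = (g/K_p)^(1/1) = (35.51/5.1)^(1/1) = 6.96 bar.

P = 6.96 bar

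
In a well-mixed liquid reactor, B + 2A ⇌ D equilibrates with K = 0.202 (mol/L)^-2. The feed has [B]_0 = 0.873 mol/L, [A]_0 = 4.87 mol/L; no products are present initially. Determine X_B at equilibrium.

X = 0.724

Let X = conversion of B; extent ξ = 0.873·X mol/L.
Concentrations: [B] = 0.873 − 0.873X; [A] = 4.87 − 1.75X; [D] = 0.873X.
K = [D] / ([B] [A]^2).
Equating to 0.202 (mol/L)^-2: the physical root is X = 0.724.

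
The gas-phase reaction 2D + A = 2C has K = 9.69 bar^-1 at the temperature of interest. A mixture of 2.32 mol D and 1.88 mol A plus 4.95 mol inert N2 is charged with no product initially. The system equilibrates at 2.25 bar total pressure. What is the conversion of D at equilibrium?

X = 0.633

Basis: 2.32 mol D initially; let X = conversion of D. Extent ξ = 1.16X.
At extent ξ: n_D = 2.32 − 2.32X; n_A = 1.88 − 1.16X; n_C = 2.32X; n_I = 4.95 (inert).
Summing: n_T = 9.15 − 1.16X.
Mole fractions y_i = n_i/n_T; K = p_C^2 / (p_D^2 p_A) with p_i = y_i·P.
Substituting and setting equal to 9.69 bar^-1 gives a polynomial in X; the root in (0,1) is X = 0.633.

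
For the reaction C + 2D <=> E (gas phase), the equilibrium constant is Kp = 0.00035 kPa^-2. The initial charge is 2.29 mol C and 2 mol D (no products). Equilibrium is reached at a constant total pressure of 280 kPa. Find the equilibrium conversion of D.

Take 2 mol D as basis and let X be its fractional conversion, so ξ = X.
Moles: n_C = 2.29 − X; n_D = 2 − 2X; n_E = X.
n_T = Σnᵢ = 4.29 − 2X.
With p_i = (n_i/n_T)P, Kp = p_E / (p_C p_D^2).
Substituting and setting equal to 0.00035 kPa^-2 gives a polynomial in X; the root in (0,1) is X = 0.811.

X = 0.811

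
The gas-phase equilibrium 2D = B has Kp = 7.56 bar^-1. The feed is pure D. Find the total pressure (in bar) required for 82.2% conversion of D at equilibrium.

P = 1.01 bar

Basis: 1 mol D initially; let X = conversion of D. Extent ξ = 0.5X.
Mole table: n_D = 1 − X; n_B = 0.5X.
n_T = Σnᵢ = 1 − 0.5X.
Kp = p_B / (p_D^2) with p_i = (n_i/n_T)·P.
At X = 0.822: the mole-fraction product g(X) = Π y_i^ν_i = 7.64. Since Kp = g(X)·P^{-1}, P = (g/Kp)^(1/1) = (7.64/7.56)^(1/1) = 1.01 bar.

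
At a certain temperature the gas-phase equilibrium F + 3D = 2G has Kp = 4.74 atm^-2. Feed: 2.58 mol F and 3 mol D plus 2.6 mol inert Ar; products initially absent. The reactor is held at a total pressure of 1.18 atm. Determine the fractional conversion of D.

Let X = conversion of D (basis 3 mol D); extent of reaction ξ = X.
Moles: n_F = 2.58 − X; n_D = 3 − 3X; n_G = 2X; n_I = 2.6 (inert).
n_T = Σnᵢ = 8.18 − 2X.
Mole fractions y_i = n_i/n_T; Kp = p_G^2 / (p_F p_D^3) with p_i = y_i·P.
Setting this equal to 4.74 atm^-2 and taking the physical root (0 < X < 1) gives X = 0.489.

X = 0.489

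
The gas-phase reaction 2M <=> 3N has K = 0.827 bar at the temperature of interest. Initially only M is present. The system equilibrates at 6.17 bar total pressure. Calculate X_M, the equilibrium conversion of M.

X = 0.285

Take 1 mol M as basis and let X be its fractional conversion, so ξ = 0.5X.
Moles: n_M = 1 − X; n_N = 1.5X.
n_T = Σnᵢ = 1 + 0.5X.
With p_i = (n_i/n_T)P, K = p_N^3 / (p_M^2).
This yields a degree-3 equation in X; solving on (0,1), X = 0.285.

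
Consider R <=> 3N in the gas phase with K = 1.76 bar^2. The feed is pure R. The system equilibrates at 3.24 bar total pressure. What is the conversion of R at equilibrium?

Take 1 mol R as basis and let X be its fractional conversion, so ξ = X.
Species balance: n_R = 1 − X; n_N = 3X.
Total moles n_T = 1 + 2X.
y_i = n_i/n_T, p_i = y_i·P. K = p_N^3 / (p_R).
Equating to 1.76 bar^2 and solving on 0 < X < 1: X = 0.215.

X = 0.215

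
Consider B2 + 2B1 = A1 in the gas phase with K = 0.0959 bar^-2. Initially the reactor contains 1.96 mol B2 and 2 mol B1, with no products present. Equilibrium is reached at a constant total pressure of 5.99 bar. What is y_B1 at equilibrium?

Let X = conversion of B1 (basis 2 mol B1); extent of reaction ξ = X.
Moles: n_B2 = 1.96 − X; n_B1 = 2 − 2X; n_A1 = X.
Total moles n_T = 3.96 − 2X.
y_i = n_i/n_T, p_i = y_i·P. K = p_A1 / (p_B2 p_B1^2).
This yields a degree-3 equation in X; solving on (0,1), X = 0.525.
Then n_B1 = 0.949, n_T = 2.91, so y_B1 = 0.326.

y_B1 = 0.326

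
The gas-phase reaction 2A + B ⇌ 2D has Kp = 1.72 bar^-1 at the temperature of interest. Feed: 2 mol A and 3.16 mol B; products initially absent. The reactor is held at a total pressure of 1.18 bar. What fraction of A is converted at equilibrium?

X = 0.518

Basis: 2 mol A initially; let X = conversion of A. Extent ξ = X.
Moles: n_A = 2 − 2X; n_B = 3.16 − X; n_D = 2X.
Total moles n_T = 5.16 − X.
Mole fractions y_i = n_i/n_T; Kp = p_D^2 / (p_A^2 p_B) with p_i = y_i·P.
This yields a degree-3 equation in X; solving on (0,1), X = 0.518.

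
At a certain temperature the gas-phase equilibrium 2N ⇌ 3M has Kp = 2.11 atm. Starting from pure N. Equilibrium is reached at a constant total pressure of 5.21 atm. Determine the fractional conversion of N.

Take 1 mol N as basis and let X be its fractional conversion, so ξ = 0.5X.
Mole table: n_N = 1 − X; n_M = 1.5X.
n_T = Σnᵢ = 1 + 0.5X.
y_i = n_i/n_T, p_i = y_i·P. Kp = p_M^3 / (p_N^2).
This yields a degree-3 equation in X; solving on (0,1), X = 0.380.

X = 0.380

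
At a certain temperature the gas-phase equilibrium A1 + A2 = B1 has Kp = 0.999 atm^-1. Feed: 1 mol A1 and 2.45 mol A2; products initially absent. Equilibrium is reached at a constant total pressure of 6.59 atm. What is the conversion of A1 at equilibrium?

X = 0.804

Basis: 1 mol A1 initially; let X = conversion of A1. Extent ξ = X.
Mole table: n_A1 = 1 − X; n_A2 = 2.45 − X; n_B1 = X.
Total moles n_T = 3.45 − X.
Mole fractions y_i = n_i/n_T; Kp = p_B1 / (p_A1 p_A2) with p_i = y_i·P.
Substituting and setting equal to 0.999 atm^-1 gives a polynomial in X; the root in (0,1) is X = 0.804.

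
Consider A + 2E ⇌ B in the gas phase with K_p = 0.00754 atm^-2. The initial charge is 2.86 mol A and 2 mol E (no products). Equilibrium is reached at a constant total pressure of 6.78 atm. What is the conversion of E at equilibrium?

Take 2 mol E as basis and let X be its fractional conversion, so ξ = X.
Mole table: n_A = 2.86 − X; n_E = 2 − 2X; n_B = X.
Summing: n_T = 4.86 − 2X.
y_i = n_i/n_T, p_i = y_i·P. K_p = p_B / (p_A p_E^2).
Equating to 0.00754 atm^-2 and solving on 0 < X < 1: X = 0.134.

X = 0.134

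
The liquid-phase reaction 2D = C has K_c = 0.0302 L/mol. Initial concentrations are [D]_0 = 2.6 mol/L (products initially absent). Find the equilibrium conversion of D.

Let X = conversion of D; extent ξ = 2.6X/2 mol/L.
Concentrations: [D] = 2.6 − 2.6X; [C] = 1.3X.
K_c = [C] / ([D]^2).
This equals 0.0302 at X = 0.121 (the root in 0 < X < 1).

X = 0.121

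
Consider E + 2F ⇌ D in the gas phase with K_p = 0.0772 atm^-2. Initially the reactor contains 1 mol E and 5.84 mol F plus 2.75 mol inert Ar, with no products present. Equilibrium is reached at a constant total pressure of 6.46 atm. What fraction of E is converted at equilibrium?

X = 0.505

Basis: 1 mol E initially; let X = conversion of E. Extent ξ = X.
Moles: n_E = 1 − X; n_F = 5.84 − 2X; n_D = X; n_I = 2.75 (inert).
n_T = Σnᵢ = 9.59 − 2X.
y_i = n_i/n_T, p_i = y_i·P. K_p = p_D / (p_E p_F^2).
Setting this equal to 0.0772 atm^-2 and taking the physical root (0 < X < 1) gives X = 0.505.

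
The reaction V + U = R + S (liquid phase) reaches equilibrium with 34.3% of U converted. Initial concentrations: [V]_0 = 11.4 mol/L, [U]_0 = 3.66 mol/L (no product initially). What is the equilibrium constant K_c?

Let X = conversion of U.
Concentrations: [V] = 11.4 − 3.66X; [U] = 3.66 − 3.66X; [R] = 3.66X; [S] = 3.66X.
At X = 0.343: [V] = 10.1, [U] = 2.4, [R] = 1.26, [S] = 1.26.
K_c = [R] [S] / ([V] [U]) = 0.0646.

K_c = 0.0646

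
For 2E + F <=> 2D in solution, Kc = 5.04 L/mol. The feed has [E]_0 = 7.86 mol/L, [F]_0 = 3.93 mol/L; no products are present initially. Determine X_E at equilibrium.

Let X = conversion of E; extent ξ = 7.86X/2 mol/L.
Concentrations: [E] = 7.86 − 7.86X; [F] = 3.93 − 3.93X; [D] = 7.86X.
Kc = [D]^2 / ([E]^2 [F]).
Setting equal to 5.04 and solving for X on (0,1) gives X = 0.707.

X = 0.707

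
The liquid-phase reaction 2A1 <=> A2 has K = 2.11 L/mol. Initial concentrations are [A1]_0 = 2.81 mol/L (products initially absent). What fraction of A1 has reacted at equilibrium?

Let X = conversion of A1; extent ξ = 2.81X/2 mol/L.
Concentrations: [A1] = 2.81 − 2.81X; [A2] = 1.41X.
K = [A2] / ([A1]^2).
Solving K = 2.11 for X ∈ (0,1): X = 0.749.

X = 0.749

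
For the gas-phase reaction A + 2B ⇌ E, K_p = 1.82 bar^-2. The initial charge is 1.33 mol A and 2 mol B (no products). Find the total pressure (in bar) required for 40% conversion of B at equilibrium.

Basis: 2 mol B initially; let X = conversion of B. Extent ξ = X.
Moles: n_A = 1.33 − X; n_B = 2 − 2X; n_E = X.
n_T = Σnᵢ = 3.33 − 2X.
K_p = p_E / (p_A p_B^2) with p_i = (n_i/n_T)·P.
At X = 0.4: the mole-fraction product g(X) = Π y_i^ν_i = 1.912. Since K_p = g(X)·P^{-2}, P = (g/K_p)^(1/2) = (1.912/1.82)^(1/2) = 1.02 bar.

P = 1.02 bar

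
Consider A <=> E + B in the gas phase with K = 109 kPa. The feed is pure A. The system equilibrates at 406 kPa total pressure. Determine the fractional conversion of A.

X = 0.460

Basis: 1 mol A initially; let X = conversion of A. Extent ξ = X.
Mole table: n_A = 1 − X; n_E = X; n_B = X.
n_T = Σnᵢ = 1 + X.
Mole fractions y_i = n_i/n_T; K = p_E p_B / (p_A) with p_i = y_i·P.
This yields a degree-2 equation in X; solving on (0,1), X = 0.460.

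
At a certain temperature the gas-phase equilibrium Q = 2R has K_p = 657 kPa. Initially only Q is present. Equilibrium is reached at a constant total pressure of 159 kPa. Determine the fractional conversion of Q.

X = 0.713

Take 1 mol Q as basis and let X be its fractional conversion, so ξ = X.
At extent ξ: n_Q = 1 − X; n_R = 2X.
Total moles n_T = 1 + X.
Mole fractions y_i = n_i/n_T; K_p = p_R^2 / (p_Q) with p_i = y_i·P.
This yields a degree-2 equation in X; solving on (0,1), X = 0.713.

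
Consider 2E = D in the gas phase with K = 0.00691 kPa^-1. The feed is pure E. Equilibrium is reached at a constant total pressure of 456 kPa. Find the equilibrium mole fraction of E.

Basis: 1 mol E initially; let X = conversion of E. Extent ξ = 0.5X.
Moles: n_E = 1 − X; n_D = 0.5X.
n_T = Σnᵢ = 1 − 0.5X.
With p_i = (n_i/n_T)P, K = p_D / (p_E^2).
Substituting and setting equal to 0.00691 kPa^-1 gives a polynomial in X; the root in (0,1) is X = 0.729.
Then n_E = 0.271, n_T = 0.636, so y_E = 0.427.

y_E = 0.427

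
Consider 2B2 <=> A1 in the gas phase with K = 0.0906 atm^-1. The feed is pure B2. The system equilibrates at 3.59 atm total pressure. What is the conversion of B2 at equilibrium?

X = 0.341

Let X = conversion of B2 (basis 1 mol B2); extent of reaction ξ = 0.5X.
At extent ξ: n_B2 = 1 − X; n_A1 = 0.5X.
n_T = Σnᵢ = 1 − 0.5X.
With p_i = (n_i/n_T)P, K = p_A1 / (p_B2^2).
Equating to 0.0906 atm^-1 and solving on 0 < X < 1: X = 0.341.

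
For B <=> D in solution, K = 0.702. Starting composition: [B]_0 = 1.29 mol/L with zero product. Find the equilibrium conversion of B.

X = 0.412

Let X = conversion of B; extent ξ = 1.29·X mol/L.
Concentrations: [B] = 1.29 − 1.29X; [D] = 1.29X.
K = [D] / ([B]).
This equals 0.702 at X = 0.412 (the root in 0 < X < 1).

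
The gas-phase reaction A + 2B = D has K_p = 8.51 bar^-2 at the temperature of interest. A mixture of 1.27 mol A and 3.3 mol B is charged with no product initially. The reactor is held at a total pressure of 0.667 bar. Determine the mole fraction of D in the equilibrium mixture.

Take 1.27 mol A as basis and let X be its fractional conversion, so ξ = 1.27X.
Species balance: n_A = 1.27 − 1.27X; n_B = 3.3 − 2.54X; n_D = 1.27X.
Total moles n_T = 4.57 − 2.54X.
With p_i = (n_i/n_T)P, K_p = p_D / (p_A p_B^2).
This yields a degree-3 equation in X; solving on (0,1), X = 0.571.
Then n_D = 0.725, n_T = 3.12, so y_D = 0.232.

y_D = 0.232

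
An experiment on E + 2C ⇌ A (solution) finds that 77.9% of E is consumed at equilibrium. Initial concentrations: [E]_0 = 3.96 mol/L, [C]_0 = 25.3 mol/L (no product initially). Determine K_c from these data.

K_c = 0.00963 (mol/L)^-2

Let X = conversion of E.
Concentrations: [E] = 3.96 − 3.96X; [C] = 25.3 − 7.92X; [A] = 3.96X.
At X = 0.779: [E] = 0.875, [C] = 19.1, [A] = 3.08.
K_c = [A] / ([E] [C]^2) = 0.00963 (mol/L)^-2.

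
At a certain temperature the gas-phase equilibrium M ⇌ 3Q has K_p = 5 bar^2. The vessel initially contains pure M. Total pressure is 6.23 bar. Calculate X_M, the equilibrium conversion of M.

Take 1 mol M as basis and let X be its fractional conversion, so ξ = X.
Moles: n_M = 1 − X; n_Q = 3X.
Summing: n_T = 1 + 2X.
Mole fractions y_i = n_i/n_T; K_p = p_Q^3 / (p_M) with p_i = y_i·P.
This yields a degree-3 equation in X; solving on (0,1), X = 0.195.

X = 0.195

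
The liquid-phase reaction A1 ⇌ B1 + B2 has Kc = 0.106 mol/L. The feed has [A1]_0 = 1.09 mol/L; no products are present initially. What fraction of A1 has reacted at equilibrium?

Let X = conversion of A1; extent ξ = 1.09·X mol/L.
Concentrations: [A1] = 1.09 − 1.09X; [B1] = 1.09X; [B2] = 1.09X.
Kc = [B1] [B2] / ([A1]).
Equating to 0.106 mol/L: the physical root is X = 0.267.

X = 0.267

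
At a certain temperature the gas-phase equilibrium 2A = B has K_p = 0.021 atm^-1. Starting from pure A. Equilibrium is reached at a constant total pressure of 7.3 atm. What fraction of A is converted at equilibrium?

X = 0.213

Basis: 1 mol A initially; let X = conversion of A. Extent ξ = 0.5X.
Mole table: n_A = 1 − X; n_B = 0.5X.
Summing: n_T = 1 − 0.5X.
y_i = n_i/n_T, p_i = y_i·P. K_p = p_B / (p_A^2).
Setting this equal to 0.021 atm^-1 and taking the physical root (0 < X < 1) gives X = 0.213.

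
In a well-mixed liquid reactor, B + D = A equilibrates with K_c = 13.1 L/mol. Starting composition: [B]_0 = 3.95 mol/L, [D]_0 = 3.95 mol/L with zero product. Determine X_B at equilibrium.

X = 0.870

Let X = conversion of B; extent ξ = 3.95·X mol/L.
Concentrations: [B] = 3.95 − 3.95X; [D] = 3.95 − 3.95X; [A] = 3.95X.
K_c = [A] / ([B] [D]).
This equals 13.1 at X = 0.870 (the root in 0 < X < 1).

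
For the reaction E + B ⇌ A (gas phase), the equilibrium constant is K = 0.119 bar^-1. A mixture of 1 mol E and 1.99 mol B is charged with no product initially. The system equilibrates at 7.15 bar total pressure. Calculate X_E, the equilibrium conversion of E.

Take 1 mol E as basis and let X be its fractional conversion, so ξ = X.
Species balance: n_E = 1 − X; n_B = 1.99 − X; n_A = X.
n_T = Σnᵢ = 2.99 − X.
With p_i = (n_i/n_T)P, K = p_A / (p_E p_B).
This yields a degree-2 equation in X; solving on (0,1), X = 0.346.

X = 0.346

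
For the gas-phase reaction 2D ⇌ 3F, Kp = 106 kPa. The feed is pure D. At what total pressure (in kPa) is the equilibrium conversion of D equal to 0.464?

P = 111 kPa

Basis: 1 mol D initially; let X = conversion of D. Extent ξ = 0.5X.
At extent ξ: n_D = 1 − X; n_F = 1.5X.
Total moles n_T = 1 + 0.5X.
Kp = p_F^3 / (p_D^2) with p_i = (n_i/n_T)·P.
At X = 0.464: the mole-fraction product g(X) = Π y_i^ν_i = 0.9525. Since Kp = g(X)·P^{1}, P = (Kp/g)^(1/1) = (106/0.9525)^(1/1) = 111 kPa.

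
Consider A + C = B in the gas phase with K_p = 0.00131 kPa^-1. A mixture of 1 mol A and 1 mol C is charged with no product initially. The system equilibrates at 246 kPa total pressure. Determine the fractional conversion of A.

X = 0.130

Let X = conversion of A (basis 1 mol A); extent of reaction ξ = X.
At extent ξ: n_A = 1 − X; n_C = 1 − X; n_B = X.
Total moles n_T = 2 − X.
Mole fractions y_i = n_i/n_T; K_p = p_B / (p_A p_C) with p_i = y_i·P.
Equating to 0.00131 kPa^-1 and solving on 0 < X < 1: X = 0.130.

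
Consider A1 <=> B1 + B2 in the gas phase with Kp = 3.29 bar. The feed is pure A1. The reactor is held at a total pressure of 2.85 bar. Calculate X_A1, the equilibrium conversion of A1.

Take 1 mol A1 as basis and let X be its fractional conversion, so ξ = X.
Moles: n_A1 = 1 − X; n_B1 = X; n_B2 = X.
Total moles n_T = 1 + X.
y_i = n_i/n_T, p_i = y_i·P. Kp = p_B1 p_B2 / (p_A1).
Equating to 3.29 bar and solving on 0 < X < 1: X = 0.732.

X = 0.732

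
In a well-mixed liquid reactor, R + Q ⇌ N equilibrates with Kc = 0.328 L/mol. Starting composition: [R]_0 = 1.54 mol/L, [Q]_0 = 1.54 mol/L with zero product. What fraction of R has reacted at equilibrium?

X = 0.270

Let X = conversion of R; extent ξ = 1.54·X mol/L.
Concentrations: [R] = 1.54 − 1.54X; [Q] = 1.54 − 1.54X; [N] = 1.54X.
Kc = [N] / ([R] [Q]).
This equals 0.328 at X = 0.270 (the root in 0 < X < 1).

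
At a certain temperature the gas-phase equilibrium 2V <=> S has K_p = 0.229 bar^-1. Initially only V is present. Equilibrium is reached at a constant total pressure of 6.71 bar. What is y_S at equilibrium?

y_S = 0.456

Basis: 1 mol V initially; let X = conversion of V. Extent ξ = 0.5X.
Species balance: n_V = 1 − X; n_S = 0.5X.
Total moles n_T = 1 − 0.5X.
With p_i = (n_i/n_T)P, K_p = p_S / (p_V^2).
Setting this equal to 0.229 bar^-1 and taking the physical root (0 < X < 1) gives X = 0.626.
Then n_S = 0.313, n_T = 0.687, so y_S = 0.456.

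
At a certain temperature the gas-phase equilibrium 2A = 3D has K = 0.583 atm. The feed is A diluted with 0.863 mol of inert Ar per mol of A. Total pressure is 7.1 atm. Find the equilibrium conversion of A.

Take 1 mol A as basis and let X be its fractional conversion, so ξ = 0.5X.
Species balance: n_A = 1 − X; n_D = 1.5X; n_I = 0.863 (inert).
n_T = Σnᵢ = 1.86 + 0.5X.
y_i = n_i/n_T, p_i = y_i·P. K = p_D^3 / (p_A^2).
Equating to 0.583 atm and solving on 0 < X < 1: X = 0.291.

X = 0.291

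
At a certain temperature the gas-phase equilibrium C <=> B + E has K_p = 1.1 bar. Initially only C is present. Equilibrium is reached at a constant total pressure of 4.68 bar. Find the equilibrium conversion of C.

X = 0.436

Let X = conversion of C (basis 1 mol C); extent of reaction ξ = X.
Species balance: n_C = 1 − X; n_B = X; n_E = X.
Total moles n_T = 1 + X.
With p_i = (n_i/n_T)P, K_p = p_B p_E / (p_C).
This yields a degree-2 equation in X; solving on (0,1), X = 0.436.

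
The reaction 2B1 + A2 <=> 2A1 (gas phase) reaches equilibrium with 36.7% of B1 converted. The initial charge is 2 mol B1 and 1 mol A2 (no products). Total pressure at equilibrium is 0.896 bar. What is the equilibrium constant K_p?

Let X = conversion of B1 (basis 2 mol B1); extent of reaction ξ = X.
At extent ξ: n_B1 = 2 − 2X; n_A2 = 1 − X; n_A1 = 2X.
Total moles n_T = 3 − X.
At X = 0.367: n_B1 = 1.27, n_A2 = 0.633, n_A1 = 0.734, n_T = 2.63.
p_i = (n_i/n_T)·P. K_p = p_A1^2 / (p_B1^2 p_A2) = 1.56 bar^-1.

K_p = 1.56 bar^-1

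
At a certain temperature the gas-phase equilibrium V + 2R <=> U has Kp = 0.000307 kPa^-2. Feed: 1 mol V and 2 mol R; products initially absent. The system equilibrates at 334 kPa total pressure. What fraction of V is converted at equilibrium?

Basis: 1 mol V initially; let X = conversion of V. Extent ξ = X.
At extent ξ: n_V = 1 − X; n_R = 2 − 2X; n_U = X.
Total moles n_T = 3 − 2X.
With p_i = (n_i/n_T)P, Kp = p_U / (p_V p_R^2).
This yields a degree-3 equation in X; solving on (0,1), X = 0.771.

X = 0.771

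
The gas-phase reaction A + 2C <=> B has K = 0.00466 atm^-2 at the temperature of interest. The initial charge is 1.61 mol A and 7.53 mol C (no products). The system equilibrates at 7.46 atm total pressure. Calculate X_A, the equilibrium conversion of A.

Let X = conversion of A (basis 1.61 mol A); extent of reaction ξ = 1.61X.
At extent ξ: n_A = 1.61 − 1.61X; n_C = 7.53 − 3.22X; n_B = 1.61X.
Total moles n_T = 9.14 − 3.22X.
y_i = n_i/n_T, p_i = y_i·P. K = p_B / (p_A p_C^2).
Substituting and setting equal to 0.00466 atm^-2 gives a polynomial in X; the root in (0,1) is X = 0.147.

X = 0.147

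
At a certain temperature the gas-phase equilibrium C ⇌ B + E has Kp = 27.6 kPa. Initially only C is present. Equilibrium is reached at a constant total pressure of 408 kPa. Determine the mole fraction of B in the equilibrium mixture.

y_B = 0.201

Basis: 1 mol C initially; let X = conversion of C. Extent ξ = X.
At extent ξ: n_C = 1 − X; n_B = X; n_E = X.
n_T = Σnᵢ = 1 + X.
Mole fractions y_i = n_i/n_T; Kp = p_B p_E / (p_C) with p_i = y_i·P.
Substituting and setting equal to 27.6 kPa gives a polynomial in X; the root in (0,1) is X = 0.252.
Then n_B = 0.252, n_T = 1.25, so y_B = 0.201.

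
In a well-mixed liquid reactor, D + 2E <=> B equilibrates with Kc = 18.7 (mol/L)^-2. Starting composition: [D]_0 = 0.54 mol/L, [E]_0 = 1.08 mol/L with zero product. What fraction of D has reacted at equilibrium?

Let X = conversion of D; extent ξ = 0.54·X mol/L.
Concentrations: [D] = 0.54 − 0.54X; [E] = 1.08 − 1.08X; [B] = 0.54X.
Kc = [B] / ([D] [E]^2).
This equals 18.7 at X = 0.685 (the root in 0 < X < 1).

X = 0.685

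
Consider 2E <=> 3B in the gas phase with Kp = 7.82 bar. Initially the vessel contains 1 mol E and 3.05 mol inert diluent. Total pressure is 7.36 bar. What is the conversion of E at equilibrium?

Take 1 mol E as basis and let X be its fractional conversion, so ξ = 0.5X.
Species balance: n_E = 1 − X; n_B = 1.5X; n_I = 3.05 (inert).
Total moles n_T = 4.05 + 0.5X.
With p_i = (n_i/n_T)P, Kp = p_B^3 / (p_E^2).
Substituting and setting equal to 7.82 bar gives a polynomial in X; the root in (0,1) is X = 0.601.

X = 0.601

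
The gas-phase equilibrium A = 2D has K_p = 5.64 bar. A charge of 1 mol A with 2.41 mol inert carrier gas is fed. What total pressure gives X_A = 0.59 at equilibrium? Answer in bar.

Let X = conversion of A (basis 1 mol A); extent of reaction ξ = X.
At extent ξ: n_A = 1 − X; n_D = 2X; n_I = 2.41 (inert).
n_T = Σnᵢ = 3.41 + X.
K_p = p_D^2 / (p_A) with p_i = (n_i/n_T)·P.
At X = 0.59: the mole-fraction product g(X) = Π y_i^ν_i = 0.849. Since K_p = g(X)·P^{1}, P = (K_p/g)^(1/1) = (5.64/0.849)^(1/1) = 6.64 bar.

P = 6.64 bar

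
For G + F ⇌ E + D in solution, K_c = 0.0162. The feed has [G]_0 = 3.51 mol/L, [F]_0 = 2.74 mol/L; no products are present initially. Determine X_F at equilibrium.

X = 0.128

Let X = conversion of F; extent ξ = 2.74·X mol/L.
Concentrations: [G] = 3.51 − 2.74X; [F] = 2.74 − 2.74X; [E] = 2.74X; [D] = 2.74X.
K_c = [E] [D] / ([G] [F]).
Setting equal to 0.0162 and solving for X on (0,1) gives X = 0.128.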